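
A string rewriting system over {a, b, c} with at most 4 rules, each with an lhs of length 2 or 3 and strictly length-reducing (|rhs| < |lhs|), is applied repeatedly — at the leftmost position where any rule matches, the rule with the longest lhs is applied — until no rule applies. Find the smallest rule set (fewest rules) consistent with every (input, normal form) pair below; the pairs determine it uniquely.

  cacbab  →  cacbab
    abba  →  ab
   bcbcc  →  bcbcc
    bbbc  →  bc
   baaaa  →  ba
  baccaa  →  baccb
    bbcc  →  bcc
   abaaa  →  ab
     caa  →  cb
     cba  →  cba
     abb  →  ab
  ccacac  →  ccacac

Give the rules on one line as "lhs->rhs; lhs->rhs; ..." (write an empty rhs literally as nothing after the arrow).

aa->b; bb->b; bba->b

  | cacbab
  | abba => ab
  | bcbcc
  | bbbc => bbc => bc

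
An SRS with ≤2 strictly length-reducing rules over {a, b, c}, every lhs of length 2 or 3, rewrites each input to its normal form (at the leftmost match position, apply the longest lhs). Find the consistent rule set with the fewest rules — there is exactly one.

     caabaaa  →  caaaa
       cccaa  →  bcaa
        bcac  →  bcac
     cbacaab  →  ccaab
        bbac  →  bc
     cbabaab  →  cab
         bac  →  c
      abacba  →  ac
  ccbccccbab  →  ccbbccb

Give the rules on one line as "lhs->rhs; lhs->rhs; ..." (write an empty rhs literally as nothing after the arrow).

  | caabaaa => caaaa
  | cccaa => bcaa
  | bcac
  | cbacaab => ccaab

ba->; ccc->bc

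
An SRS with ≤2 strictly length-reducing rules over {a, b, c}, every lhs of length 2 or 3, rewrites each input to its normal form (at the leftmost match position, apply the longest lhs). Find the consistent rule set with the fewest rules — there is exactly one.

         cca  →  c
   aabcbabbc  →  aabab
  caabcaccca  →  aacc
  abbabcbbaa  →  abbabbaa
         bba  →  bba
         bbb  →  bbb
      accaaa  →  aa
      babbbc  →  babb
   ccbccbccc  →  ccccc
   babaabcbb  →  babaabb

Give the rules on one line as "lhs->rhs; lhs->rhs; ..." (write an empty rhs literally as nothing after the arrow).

bc->; ca->

  | cca => c
  | aabcbabbc => aababbc => aabab
  | caabcaccca => abcaccca => aaccca => aacc
  | abbabcbbaa => abbabbaa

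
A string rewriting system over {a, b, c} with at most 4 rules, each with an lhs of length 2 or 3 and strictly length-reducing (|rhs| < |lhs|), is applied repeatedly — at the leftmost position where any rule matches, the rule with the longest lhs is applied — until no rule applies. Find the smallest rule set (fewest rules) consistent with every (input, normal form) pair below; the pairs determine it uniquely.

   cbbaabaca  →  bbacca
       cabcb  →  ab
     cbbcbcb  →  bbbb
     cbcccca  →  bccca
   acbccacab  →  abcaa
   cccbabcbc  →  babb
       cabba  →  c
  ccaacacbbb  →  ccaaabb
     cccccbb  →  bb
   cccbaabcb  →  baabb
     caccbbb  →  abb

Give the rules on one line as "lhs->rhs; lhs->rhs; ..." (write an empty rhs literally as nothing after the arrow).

  | cbbaabaca => bbaabaca => bbacca
  | cabcb => acb => ab
  | cbbcbcb => bbcbcb => bbbb
  | cbcccca => bccca

aba->c; cab->a; cb->b; cbc->b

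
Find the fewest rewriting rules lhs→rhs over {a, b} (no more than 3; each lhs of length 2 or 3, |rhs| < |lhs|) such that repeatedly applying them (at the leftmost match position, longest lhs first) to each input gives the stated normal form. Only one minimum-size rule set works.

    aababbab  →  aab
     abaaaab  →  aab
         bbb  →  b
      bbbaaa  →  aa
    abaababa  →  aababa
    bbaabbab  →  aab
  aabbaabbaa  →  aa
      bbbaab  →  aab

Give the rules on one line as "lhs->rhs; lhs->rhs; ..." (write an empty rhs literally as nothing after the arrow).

  | aababbab => aabaab => aaaab => aaab => aab
  | abaaaab => aaaaab => aaaab => aaab => aab
  | bbb => b
  | bbbaaa => baaa => aaa => aa

aaa->aa; baa->aa; bb->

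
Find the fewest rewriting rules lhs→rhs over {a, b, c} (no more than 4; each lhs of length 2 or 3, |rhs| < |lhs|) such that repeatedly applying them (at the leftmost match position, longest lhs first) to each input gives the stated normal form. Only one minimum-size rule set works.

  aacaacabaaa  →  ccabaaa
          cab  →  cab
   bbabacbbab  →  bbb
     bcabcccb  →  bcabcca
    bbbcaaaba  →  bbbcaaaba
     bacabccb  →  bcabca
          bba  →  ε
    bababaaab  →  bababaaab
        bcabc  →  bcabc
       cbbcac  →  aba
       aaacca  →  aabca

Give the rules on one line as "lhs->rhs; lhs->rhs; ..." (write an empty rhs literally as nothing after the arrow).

  | aacaacabaaa => acaacabaaa => caacabaaa => cacabaaa => ccabaaa
  | cab
  | bbabacbbab => bacbbab => bbbbab => bbb
  | bcabcccb => bcabcca

ac->b; aca->ca; bba->; cb->a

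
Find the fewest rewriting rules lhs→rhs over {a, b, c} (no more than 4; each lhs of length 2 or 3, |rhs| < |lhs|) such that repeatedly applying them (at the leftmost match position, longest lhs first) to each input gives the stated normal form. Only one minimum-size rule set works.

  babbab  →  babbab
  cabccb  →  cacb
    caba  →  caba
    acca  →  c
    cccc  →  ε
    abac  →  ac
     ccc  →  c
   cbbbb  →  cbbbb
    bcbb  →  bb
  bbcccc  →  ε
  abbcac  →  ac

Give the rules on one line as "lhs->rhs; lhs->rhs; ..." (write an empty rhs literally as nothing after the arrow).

  | babbab
  | cabccb => cacb
  | caba
  | acca => aa => c

aa->c; bac->c; bc->; cc->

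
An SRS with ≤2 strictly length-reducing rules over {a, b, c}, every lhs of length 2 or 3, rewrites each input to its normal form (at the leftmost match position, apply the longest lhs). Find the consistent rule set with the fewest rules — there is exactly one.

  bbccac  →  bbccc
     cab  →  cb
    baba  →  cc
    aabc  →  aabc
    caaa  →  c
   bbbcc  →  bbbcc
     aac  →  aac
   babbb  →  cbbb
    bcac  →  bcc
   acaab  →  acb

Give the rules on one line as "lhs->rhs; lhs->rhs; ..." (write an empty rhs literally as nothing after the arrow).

ba->c; ca->c

  | bbccac => bbccc
  | cab => cb
  | baba => cba => cc
  | aabc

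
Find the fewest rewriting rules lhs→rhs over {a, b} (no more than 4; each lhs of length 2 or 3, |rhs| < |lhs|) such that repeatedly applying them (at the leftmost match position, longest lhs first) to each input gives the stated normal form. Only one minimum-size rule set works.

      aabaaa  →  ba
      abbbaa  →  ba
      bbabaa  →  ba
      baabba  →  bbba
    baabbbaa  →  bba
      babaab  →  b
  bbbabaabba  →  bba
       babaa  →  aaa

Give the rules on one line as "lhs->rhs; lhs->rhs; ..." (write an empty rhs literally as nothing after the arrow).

ab->b; baa->ab; bab->a

  | aabaaa => abaaa => baaa => aba => ba
  | abbbaa => bbbaa => bbab => ba
  | bbabaa => baaa => aba => ba
  | baabba => abbba => bbba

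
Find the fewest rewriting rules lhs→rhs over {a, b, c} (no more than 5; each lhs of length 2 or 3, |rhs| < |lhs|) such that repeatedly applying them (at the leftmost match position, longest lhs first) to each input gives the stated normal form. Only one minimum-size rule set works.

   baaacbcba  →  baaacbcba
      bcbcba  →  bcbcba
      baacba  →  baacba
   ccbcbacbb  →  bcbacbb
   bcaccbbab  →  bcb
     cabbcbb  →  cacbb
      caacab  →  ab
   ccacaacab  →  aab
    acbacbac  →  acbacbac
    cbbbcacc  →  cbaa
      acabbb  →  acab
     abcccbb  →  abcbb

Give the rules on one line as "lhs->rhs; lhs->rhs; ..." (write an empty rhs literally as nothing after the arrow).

  | baaacbcba
  | bcbcba
  | baacba
  | ccbcbacbb => bcbacbb

abb->a; bbc->a; caa->c; cc->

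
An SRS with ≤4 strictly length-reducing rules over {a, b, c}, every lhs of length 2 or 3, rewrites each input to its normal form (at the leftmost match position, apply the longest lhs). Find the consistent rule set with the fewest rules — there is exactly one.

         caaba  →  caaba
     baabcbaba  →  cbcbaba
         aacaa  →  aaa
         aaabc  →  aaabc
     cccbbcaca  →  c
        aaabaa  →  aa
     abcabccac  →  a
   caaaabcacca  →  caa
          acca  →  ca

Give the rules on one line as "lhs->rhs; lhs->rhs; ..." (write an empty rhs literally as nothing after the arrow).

ac->; baa->c; bca->c; cc->a

  | caaba
  | baabcbaba => cbcbaba
  | aacaa => aaa
  | aaabc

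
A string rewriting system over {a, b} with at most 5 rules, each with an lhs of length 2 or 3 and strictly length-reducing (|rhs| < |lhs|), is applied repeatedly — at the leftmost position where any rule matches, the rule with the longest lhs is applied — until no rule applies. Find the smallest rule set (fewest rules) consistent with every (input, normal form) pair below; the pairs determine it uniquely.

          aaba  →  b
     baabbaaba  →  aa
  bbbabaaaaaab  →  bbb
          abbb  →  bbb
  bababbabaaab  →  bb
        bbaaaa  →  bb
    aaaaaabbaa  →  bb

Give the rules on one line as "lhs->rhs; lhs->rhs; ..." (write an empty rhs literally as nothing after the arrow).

  | aaba => aba => ba => b
  | baabbaaba => babbaaba => bbbaaba => baaaba => baaba => baba => bba => aa
  | bbbabaaaaaab => baabaaaaaab => babaaaaaab => bbaaaaaab => aaaaaaab => bbaaaab => aaaaab => bbaab => aaab => bbb
  | abbb => bbb

aaa->bb; ab->b; ba->b; bba->aa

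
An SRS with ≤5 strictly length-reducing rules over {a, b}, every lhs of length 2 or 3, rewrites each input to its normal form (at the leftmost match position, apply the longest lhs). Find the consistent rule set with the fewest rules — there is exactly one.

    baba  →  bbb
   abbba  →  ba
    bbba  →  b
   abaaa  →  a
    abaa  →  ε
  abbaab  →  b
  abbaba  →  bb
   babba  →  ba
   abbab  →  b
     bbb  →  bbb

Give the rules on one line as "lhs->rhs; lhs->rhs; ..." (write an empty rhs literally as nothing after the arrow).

  | baba => bbb
  | abbba => ba
  | bbba => b
  | abaaa => bbaa => a

ab->b; aba->bb; abb->; bba->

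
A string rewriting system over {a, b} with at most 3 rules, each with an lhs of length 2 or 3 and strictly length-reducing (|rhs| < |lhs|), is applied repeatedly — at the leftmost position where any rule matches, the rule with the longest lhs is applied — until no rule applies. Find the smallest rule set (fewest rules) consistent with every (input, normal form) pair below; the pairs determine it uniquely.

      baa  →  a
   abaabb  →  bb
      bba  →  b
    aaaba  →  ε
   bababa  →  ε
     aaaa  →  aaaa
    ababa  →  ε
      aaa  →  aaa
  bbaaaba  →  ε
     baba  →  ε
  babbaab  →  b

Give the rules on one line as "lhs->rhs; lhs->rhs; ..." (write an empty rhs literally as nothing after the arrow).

ab->b; ba->

  | baa => a
  | abaabb => baabb => abb => bb
  | bba => b
  | aaaba => aaba => aba => ba => ε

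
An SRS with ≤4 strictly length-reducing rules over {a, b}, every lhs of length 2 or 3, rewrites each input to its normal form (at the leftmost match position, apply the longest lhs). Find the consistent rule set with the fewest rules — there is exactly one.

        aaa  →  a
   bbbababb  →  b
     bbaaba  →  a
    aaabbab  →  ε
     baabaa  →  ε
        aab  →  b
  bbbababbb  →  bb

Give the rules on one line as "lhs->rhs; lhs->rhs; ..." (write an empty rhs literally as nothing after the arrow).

aa->; ab->; ba->a

  | aaa => a
  | bbbababb => bbababb => bababb => ababb => abb => b
  | bbaaba => baaba => aaba => ba => a
  | aaabbab => abbab => bab => ab => ε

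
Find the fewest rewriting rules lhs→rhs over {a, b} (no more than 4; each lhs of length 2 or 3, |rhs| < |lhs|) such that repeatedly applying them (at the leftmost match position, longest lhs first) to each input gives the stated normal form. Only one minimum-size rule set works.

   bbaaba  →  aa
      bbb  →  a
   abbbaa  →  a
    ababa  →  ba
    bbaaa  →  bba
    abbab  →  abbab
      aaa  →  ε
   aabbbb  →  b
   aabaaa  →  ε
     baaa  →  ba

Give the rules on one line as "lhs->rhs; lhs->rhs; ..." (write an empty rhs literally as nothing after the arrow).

aaa->; aba->; baa->b; bbb->a

  | bbaaba => bbba => aa
  | bbb => a
  | abbbaa => aaaa => a
  | ababa => ba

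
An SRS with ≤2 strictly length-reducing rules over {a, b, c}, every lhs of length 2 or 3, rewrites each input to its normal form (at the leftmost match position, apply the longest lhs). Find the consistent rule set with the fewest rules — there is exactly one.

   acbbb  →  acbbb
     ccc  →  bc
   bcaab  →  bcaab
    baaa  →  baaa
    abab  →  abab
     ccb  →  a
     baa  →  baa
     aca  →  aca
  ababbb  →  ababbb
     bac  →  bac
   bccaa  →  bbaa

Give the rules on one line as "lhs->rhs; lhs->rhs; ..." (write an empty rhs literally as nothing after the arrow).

  | acbbb
  | ccc => bc
  | bcaab
  | baaa

cc->b; ccb->a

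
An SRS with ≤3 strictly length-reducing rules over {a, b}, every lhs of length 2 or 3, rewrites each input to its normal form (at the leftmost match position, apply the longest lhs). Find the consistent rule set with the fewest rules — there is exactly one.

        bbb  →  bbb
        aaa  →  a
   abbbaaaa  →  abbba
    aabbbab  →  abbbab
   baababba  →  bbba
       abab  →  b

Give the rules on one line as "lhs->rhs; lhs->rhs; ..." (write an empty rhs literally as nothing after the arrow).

aa->a; aba->

  | bbb
  | aaa => aa => a
  | abbbaaaa => abbbaaa => abbbaa => abbba
  | aabbbab => abbbab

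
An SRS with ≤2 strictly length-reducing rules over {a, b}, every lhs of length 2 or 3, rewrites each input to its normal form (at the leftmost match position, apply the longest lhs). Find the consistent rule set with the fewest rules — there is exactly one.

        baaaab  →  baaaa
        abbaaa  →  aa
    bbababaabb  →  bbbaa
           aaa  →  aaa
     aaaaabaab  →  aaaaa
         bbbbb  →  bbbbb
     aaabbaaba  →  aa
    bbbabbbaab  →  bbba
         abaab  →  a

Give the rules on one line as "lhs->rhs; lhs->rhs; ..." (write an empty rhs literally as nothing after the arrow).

  | baaaab => baaaa
  | abbaaa => abaaa => aa
  | bbababaabb => bbbaabb => bbbaab => bbbaa
  | aaa

ab->a; aba->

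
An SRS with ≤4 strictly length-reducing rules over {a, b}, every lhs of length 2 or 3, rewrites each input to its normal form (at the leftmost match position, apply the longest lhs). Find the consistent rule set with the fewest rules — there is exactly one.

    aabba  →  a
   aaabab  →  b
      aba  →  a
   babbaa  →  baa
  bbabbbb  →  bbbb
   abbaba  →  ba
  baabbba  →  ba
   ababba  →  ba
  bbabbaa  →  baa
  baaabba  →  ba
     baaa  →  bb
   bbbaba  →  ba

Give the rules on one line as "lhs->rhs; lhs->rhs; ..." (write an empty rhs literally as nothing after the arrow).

  | aabba => aba => a
  | aaabab => bbab => bab => b
  | aba => a
  | babbaa => bbaa => baa

aaa->b; ab->; bba->ba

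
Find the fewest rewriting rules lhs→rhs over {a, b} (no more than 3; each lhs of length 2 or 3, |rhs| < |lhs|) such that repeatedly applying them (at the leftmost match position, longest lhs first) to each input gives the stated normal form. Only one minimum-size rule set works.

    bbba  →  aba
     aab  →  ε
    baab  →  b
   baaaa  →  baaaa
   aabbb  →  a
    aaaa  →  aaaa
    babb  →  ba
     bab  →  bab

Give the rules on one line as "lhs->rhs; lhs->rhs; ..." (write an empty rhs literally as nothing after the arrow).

aab->; abb->a; bb->a

  | bbba => aba
  | aab => ε
  | baab => b
  | baaaa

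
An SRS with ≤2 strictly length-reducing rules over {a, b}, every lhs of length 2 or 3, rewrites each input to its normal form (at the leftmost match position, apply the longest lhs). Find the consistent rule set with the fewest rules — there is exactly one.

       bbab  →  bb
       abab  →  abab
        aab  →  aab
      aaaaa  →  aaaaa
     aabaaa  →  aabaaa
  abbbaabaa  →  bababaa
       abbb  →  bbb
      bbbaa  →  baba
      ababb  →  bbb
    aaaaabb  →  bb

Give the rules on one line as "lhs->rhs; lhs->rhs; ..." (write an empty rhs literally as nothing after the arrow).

  | bbab => abb => bb
  | abab
  | aab
  | aaaaa

abb->bb; bba->ab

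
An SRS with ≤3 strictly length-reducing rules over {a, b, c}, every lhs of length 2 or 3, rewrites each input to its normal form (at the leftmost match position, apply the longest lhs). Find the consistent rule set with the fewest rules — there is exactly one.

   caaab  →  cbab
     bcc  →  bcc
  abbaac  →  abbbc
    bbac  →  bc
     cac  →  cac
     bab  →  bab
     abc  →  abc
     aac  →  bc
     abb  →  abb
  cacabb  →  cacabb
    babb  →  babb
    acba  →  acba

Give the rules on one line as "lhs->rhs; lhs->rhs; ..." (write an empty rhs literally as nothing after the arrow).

aa->b; bac->c

  | caaab => cbab
  | bcc
  | abbaac => abbbc
  | bbac => bc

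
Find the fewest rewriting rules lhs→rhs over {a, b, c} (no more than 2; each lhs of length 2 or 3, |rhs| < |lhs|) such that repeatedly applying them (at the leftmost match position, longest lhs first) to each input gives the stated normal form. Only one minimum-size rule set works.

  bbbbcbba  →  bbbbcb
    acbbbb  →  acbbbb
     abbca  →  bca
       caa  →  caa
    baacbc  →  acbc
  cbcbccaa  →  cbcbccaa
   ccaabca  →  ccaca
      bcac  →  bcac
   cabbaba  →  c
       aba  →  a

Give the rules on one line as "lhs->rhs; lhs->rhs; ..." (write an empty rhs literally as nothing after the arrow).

  | bbbbcbba => bbbbcb
  | acbbbb
  | abbca => bca
  | caa

ab->; ba->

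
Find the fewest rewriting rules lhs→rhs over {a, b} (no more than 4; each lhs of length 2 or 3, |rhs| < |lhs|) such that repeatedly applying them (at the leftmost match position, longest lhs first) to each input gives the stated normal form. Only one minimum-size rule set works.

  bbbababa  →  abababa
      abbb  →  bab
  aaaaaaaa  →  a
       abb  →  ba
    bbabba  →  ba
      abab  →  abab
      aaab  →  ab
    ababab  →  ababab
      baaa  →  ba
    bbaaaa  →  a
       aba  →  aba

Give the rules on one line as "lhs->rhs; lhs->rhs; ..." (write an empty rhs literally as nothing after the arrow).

  | bbbababa => abababa
  | abbb => bab
  | aaaaaaaa => aaaaaaa => aaaaaa => aaaaa => aaaa => aaa => aa => a
  | abb => ba

aa->a; abb->ba; bb->a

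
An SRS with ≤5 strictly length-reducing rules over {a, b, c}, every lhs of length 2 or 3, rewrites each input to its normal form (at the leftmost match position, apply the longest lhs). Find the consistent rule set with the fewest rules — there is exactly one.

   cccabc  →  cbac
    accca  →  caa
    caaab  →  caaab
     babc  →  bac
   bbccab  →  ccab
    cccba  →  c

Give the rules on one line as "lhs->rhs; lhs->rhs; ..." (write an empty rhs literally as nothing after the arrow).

  | cccabc => cbabc => cbac
  | accca => acba => caa
  | caaab
  | babc => bac

acb->ca; bba->; bc->c; ccc->cb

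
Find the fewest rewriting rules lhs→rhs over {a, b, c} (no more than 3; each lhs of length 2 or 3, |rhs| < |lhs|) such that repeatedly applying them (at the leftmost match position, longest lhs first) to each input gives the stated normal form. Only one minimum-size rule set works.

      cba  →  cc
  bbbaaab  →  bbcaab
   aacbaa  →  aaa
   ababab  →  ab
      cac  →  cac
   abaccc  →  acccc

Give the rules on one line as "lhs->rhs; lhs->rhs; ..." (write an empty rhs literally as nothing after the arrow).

acb->; ba->c

  | cba => cc
  | bbbaaab => bbcaab
  | aacbaa => aaa
  | ababab => acbab => ab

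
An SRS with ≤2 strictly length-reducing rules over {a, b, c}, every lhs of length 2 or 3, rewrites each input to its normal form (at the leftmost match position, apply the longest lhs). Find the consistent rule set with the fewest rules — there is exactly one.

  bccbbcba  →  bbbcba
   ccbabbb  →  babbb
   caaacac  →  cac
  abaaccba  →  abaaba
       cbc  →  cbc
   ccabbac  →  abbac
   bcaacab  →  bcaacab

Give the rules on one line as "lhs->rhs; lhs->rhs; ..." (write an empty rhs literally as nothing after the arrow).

  | bccbbcba => bbbcba
  | ccbabbb => babbb
  | caaacac => cccac => cac
  | abaaccba => abaaba

aaa->c; cc->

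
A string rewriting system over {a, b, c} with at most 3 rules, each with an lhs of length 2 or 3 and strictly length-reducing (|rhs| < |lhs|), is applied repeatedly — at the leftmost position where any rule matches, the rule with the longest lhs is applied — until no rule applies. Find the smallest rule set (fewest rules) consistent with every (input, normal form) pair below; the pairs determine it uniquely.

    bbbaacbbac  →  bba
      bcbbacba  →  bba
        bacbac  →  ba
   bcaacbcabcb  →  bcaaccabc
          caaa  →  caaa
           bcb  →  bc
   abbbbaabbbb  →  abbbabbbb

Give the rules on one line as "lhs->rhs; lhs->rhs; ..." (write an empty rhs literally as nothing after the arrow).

  | bbbaacbbac => bbacbbac => bbacbac => bbacac => bba
  | bcbbacba => bcbacba => bcacba => bba
  | bacbac => bacac => ba
  | bcaacbcabcb => bcaaccabcb => bcaaccabc

baa->a; cac->; cb->c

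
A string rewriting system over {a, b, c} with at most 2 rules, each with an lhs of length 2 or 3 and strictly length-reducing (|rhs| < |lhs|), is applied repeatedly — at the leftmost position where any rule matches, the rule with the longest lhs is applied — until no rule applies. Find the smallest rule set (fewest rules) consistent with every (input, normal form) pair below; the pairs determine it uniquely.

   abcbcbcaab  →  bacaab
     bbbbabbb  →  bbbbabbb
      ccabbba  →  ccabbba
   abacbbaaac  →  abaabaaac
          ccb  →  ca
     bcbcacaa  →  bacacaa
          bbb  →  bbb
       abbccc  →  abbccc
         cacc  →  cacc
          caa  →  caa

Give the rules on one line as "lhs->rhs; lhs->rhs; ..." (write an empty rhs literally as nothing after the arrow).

abc->; cb->a

  | abcbcbcaab => bcbcaab => bacaab
  | bbbbabbb
  | ccabbba
  | abacbbaaac => abaabaaac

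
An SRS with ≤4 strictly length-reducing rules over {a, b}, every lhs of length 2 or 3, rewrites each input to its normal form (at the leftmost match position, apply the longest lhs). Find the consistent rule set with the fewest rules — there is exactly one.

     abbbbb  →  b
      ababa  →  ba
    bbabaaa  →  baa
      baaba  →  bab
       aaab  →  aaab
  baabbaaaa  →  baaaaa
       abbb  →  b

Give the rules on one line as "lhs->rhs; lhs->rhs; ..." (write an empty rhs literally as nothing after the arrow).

  | abbbbb => bbb => bb => b
  | ababa => bba => ba
  | bbabaaa => babaaa => bbaa => baa
  | baaba => bab

aba->b; abb->; bb->b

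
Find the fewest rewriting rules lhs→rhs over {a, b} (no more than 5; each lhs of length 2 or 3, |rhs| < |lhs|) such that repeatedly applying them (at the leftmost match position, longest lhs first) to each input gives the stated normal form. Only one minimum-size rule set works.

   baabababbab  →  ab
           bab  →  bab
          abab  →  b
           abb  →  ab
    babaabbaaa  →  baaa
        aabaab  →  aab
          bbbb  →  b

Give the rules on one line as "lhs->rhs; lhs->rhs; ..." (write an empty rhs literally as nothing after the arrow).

  | baabababbab => bababbab => bbbab => ab
  | bab
  | abab => b
  | abb => ab

aba->; bb->b; bba->; bbb->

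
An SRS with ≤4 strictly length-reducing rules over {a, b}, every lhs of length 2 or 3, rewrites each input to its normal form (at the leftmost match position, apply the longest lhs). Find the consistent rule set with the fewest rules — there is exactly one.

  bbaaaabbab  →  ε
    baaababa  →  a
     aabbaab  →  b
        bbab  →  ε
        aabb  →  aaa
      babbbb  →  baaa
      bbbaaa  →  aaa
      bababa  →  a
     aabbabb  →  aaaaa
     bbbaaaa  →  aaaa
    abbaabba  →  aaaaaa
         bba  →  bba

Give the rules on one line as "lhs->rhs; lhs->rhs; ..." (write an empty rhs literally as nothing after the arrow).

  | bbaaaabbab => bbaaaaaab => bbaaaaab => bbaaaab => bbaaab => bbaab => bbab => bbb => ε
  | baaababa => baababa => bababa => bbaba => bbba => a
  | aabbaab => aaaaab => aaaab => aaab => aab => ab => b
  | bbab => bbb => ε

ab->b; abb->aa; bbb->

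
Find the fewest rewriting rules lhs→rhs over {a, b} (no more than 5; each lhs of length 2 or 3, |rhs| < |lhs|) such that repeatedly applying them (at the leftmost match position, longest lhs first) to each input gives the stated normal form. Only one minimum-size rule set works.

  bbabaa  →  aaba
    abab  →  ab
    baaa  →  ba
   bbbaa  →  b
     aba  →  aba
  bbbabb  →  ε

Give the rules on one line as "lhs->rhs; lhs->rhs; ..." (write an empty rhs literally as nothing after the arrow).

  | bbabaa => abbaa => aaba
  | abab => ab
  | baaa => ba
  | bbbaa => baa => b

baa->b; bab->b; bb->; bba->ab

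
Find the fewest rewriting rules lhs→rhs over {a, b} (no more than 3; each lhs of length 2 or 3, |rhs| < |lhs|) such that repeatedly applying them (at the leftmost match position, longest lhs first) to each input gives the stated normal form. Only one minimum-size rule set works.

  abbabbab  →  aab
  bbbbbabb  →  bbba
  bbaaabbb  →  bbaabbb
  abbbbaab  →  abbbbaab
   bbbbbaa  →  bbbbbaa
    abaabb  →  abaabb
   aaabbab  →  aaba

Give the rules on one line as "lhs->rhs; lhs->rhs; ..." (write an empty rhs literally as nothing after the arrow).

aaa->aa; bab->a

  | abbabbab => ababab => aaab => aab
  | bbbbbabb => bbbbab => bbba
  | bbaaabbb => bbaabbb
  | abbbbaab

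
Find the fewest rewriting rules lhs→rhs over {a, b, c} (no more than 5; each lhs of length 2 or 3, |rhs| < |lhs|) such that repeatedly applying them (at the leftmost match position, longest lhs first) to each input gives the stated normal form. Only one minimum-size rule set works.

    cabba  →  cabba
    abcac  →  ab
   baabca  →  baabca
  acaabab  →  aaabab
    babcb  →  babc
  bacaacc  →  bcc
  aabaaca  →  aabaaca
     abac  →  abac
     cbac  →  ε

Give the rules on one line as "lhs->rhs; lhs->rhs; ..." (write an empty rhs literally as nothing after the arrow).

  | cabba
  | abcac => ab
  | baabca
  | acaabab => aaabab

acc->cc; caa->aa; cac->; cb->c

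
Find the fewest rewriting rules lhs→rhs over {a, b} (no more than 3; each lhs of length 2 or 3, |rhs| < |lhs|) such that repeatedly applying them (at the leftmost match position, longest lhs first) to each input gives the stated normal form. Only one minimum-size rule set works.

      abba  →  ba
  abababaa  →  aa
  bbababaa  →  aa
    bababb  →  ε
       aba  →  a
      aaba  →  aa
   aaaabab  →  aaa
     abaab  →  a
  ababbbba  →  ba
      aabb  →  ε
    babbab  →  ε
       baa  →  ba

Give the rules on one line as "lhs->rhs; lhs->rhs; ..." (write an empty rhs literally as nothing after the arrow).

  | abba => ba
  | abababaa => ababaa => abaa => aa
  | bbababaa => ababaa => abaa => aa
  | bababb => babb => bb => ε

ab->; baa->ba; bb->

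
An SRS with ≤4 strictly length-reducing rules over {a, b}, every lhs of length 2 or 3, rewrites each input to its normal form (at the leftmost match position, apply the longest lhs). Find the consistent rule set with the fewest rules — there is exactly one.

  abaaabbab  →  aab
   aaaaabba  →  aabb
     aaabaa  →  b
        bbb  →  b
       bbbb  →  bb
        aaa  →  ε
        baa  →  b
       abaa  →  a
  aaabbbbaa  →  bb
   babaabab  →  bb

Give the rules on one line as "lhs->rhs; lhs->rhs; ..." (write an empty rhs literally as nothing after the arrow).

  | abaaabbab => aabbab => aabbb => aab
  | aaaaabba => aabba => aabb
  | aaabaa => baa => ba => b
  | bbb => b

aaa->; aba->; ba->b; bbb->b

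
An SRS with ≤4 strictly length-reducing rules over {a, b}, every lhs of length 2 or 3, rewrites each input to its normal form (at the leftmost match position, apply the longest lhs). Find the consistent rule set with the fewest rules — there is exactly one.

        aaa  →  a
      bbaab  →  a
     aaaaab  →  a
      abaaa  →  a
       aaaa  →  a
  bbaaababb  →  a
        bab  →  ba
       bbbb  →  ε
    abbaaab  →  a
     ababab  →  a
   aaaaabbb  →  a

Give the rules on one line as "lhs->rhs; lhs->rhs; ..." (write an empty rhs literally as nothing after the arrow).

  | aaa => aa => a
  | bbaab => aab => ab => a
  | aaaaab => aaaab => aaab => aab => ab => a
  | abaaa => aaaa => aaa => aa => a

aa->a; ab->a; bb->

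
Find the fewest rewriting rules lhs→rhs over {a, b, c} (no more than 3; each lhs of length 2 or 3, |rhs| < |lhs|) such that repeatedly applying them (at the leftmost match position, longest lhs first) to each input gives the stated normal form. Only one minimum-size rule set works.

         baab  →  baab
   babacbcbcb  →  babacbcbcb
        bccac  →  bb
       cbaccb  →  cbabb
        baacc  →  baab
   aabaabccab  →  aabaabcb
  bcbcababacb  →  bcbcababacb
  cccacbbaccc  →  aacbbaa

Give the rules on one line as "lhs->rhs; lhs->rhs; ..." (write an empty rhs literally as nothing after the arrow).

cc->b; cca->c; ccc->a

  | baab
  | babacbcbcb
  | bccac => bcc => bb
  | cbaccb => cbabb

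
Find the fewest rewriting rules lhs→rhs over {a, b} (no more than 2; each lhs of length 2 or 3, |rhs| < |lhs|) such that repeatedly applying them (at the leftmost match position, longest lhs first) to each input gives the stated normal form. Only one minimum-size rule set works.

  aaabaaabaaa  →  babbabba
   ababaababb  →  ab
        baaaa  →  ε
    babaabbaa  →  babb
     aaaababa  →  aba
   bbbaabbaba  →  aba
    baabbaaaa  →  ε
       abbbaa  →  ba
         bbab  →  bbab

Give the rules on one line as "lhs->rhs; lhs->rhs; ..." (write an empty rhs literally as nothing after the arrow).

  | aaabaaabaaa => babaaabaaa => babbabaaa => babbabba
  | ababaababb => ababbbabb => abaabb => abbbb => ab
  | baaaa => bbaa => bbb => ε
  | babaabbaa => babbbbaa => babaa => babb

aa->b; bbb->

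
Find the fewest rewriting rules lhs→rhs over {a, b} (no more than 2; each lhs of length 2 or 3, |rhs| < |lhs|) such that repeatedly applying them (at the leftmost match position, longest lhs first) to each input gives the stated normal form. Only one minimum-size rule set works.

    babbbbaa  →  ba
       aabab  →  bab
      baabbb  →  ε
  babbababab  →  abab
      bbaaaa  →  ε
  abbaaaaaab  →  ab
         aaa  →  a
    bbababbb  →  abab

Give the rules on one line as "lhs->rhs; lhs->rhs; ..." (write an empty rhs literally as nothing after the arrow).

  | babbbbaa => babbaa => baaa => ba
  | aabab => bab
  | baabbb => bbbb => bb => ε
  | babbababab => baababab => bbabab => abab

aa->; bb->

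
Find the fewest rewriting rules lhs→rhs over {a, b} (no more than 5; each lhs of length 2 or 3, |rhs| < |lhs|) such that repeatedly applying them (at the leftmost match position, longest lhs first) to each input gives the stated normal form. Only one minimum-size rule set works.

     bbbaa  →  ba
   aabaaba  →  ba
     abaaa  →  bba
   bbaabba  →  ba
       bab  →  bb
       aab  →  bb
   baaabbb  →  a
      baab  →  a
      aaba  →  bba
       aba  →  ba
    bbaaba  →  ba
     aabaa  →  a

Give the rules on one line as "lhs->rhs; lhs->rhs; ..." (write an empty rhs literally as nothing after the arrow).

  | bbbaa => aaa => ba
  | aabaaba => bbaaba => bbbba => aba => ba
  | abaaa => baaa => bba
  | bbaabba => bbbbba => abba => aba => ba

aa->b; ab->b; abb->ab; bbb->a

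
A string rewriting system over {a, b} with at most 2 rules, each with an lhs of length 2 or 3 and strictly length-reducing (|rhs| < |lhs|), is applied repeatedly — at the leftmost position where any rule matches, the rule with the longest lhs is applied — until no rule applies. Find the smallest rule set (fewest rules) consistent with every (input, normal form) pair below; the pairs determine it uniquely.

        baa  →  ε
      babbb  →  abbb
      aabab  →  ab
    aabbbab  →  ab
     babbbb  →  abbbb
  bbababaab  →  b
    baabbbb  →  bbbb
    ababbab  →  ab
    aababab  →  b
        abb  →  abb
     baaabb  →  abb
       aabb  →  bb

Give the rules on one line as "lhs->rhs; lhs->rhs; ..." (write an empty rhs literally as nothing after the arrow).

  | baa => aa => ε
  | babbb => abbb
  | aabab => bab => ab
  | aabbbab => bbbab => bbab => bab => ab

aa->; ba->a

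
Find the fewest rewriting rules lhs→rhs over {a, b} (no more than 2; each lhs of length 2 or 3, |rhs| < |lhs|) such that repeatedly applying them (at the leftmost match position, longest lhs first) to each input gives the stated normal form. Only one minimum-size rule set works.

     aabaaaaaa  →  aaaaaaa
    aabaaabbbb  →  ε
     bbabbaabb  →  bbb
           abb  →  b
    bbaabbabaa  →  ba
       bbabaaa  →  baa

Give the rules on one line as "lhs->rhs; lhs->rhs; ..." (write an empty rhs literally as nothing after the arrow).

  | aabaaaaaa => aaaaaaa
  | aabaaabbbb => aaaabbbb => aaabbb => aabb => ab => ε
  | bbabbaabb => bbbaabb => bbabb => bbb
  | abb => b

ab->; bba->b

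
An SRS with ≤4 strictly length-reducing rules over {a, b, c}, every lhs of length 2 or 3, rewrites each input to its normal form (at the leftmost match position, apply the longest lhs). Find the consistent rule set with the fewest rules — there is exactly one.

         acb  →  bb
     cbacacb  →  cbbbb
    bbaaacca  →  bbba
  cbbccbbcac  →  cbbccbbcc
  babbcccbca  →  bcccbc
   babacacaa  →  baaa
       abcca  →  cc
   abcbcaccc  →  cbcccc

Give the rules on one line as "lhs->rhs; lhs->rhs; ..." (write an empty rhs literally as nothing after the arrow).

  | acb => bb
  | cbacacb => cbbacb => cbbbb
  | bbaaacca => bbaabca => bbaca => bbba
  | cbbccbbcac => cbbccbbcc

ab->a; abc->c; ac->b; ca->c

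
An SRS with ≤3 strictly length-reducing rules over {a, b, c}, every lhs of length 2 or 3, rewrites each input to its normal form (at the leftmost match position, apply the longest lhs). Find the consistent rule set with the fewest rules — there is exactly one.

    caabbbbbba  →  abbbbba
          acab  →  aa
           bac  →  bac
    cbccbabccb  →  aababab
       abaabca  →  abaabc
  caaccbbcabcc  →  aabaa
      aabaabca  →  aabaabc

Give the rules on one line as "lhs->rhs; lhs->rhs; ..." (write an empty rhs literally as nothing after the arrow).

  | caabbbbbba => cabbbbbba => cbbbbbba => abbbbba
  | acab => acb => aa
  | bac
  | cbccbabccb => accbabccb => aababccb => aababab

ca->c; cb->a; cc->a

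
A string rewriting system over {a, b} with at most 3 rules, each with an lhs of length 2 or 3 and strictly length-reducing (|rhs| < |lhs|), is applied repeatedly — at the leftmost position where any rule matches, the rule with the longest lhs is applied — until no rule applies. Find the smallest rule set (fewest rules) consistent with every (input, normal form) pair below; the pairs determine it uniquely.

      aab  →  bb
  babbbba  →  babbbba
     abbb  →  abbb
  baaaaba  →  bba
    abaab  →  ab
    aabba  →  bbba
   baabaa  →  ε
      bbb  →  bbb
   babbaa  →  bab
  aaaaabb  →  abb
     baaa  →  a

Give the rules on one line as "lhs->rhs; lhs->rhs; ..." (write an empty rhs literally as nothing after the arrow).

  | aab => bb
  | babbbba
  | abbb
  | baaaaba => aaba => bba

aa->b; baa->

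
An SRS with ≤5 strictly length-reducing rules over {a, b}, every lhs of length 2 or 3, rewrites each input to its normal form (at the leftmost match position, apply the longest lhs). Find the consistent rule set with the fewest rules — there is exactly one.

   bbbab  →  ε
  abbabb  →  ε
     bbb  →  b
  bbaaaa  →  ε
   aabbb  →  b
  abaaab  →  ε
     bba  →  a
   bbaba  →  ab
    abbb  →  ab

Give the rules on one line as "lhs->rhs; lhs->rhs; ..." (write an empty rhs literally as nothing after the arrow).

  | bbbab => bab => bb => ε
  | abbabb => aabb => bb => ε
  | bbb => b
  | bbaaaa => aaaa => aa => ε

aa->; ba->b; baa->ab; bb->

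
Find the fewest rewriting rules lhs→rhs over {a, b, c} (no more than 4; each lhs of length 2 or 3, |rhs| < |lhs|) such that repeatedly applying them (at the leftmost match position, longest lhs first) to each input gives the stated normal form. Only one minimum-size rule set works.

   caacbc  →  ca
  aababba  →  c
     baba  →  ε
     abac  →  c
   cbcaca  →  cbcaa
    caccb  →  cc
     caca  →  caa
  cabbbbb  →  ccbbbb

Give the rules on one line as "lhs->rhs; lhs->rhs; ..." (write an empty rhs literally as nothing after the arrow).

  | caacbc => caabc => cacc => cac => ca
  | aababba => abba => cba => c
  | baba => ba => ε
  | abac => c

ab->c; aba->; ac->a; ba->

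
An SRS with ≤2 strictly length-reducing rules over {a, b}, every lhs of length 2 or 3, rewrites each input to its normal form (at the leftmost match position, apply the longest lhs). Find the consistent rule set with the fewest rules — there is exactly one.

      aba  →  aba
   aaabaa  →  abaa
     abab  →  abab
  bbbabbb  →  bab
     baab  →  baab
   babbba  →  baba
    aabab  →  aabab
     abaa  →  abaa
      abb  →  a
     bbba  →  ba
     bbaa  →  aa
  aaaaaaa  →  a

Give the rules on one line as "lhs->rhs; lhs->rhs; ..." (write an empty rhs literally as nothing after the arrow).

  | aba
  | aaabaa => abaa
  | abab
  | bbbabbb => babbb => bab

aaa->a; bb->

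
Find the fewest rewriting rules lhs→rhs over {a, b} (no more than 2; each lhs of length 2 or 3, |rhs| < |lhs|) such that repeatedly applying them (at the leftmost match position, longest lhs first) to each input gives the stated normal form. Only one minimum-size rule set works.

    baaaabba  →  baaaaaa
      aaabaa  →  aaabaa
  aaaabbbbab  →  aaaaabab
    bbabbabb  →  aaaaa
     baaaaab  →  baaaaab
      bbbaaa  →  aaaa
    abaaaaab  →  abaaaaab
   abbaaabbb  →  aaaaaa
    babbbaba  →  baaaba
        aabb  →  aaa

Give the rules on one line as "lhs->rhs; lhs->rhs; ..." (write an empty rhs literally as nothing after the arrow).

  | baaaabba => baaaaaa
  | aaabaa
  | aaaabbbbab => aaaaabab
  | bbabbabb => aabbabb => aaaabb => aaaaa

bb->a; bbb->a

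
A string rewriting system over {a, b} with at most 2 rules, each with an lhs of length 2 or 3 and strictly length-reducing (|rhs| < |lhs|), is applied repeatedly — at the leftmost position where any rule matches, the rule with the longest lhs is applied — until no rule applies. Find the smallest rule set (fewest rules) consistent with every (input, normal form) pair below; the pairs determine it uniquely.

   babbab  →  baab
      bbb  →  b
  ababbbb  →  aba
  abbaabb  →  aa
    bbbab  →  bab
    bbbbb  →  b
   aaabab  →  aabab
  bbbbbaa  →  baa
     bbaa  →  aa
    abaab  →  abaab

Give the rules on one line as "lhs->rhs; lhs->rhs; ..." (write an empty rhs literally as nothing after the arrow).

aaa->aa; bb->

  | babbab => baab
  | bbb => b
  | ababbbb => ababb => aba
  | abbaabb => aaabb => aabb => aa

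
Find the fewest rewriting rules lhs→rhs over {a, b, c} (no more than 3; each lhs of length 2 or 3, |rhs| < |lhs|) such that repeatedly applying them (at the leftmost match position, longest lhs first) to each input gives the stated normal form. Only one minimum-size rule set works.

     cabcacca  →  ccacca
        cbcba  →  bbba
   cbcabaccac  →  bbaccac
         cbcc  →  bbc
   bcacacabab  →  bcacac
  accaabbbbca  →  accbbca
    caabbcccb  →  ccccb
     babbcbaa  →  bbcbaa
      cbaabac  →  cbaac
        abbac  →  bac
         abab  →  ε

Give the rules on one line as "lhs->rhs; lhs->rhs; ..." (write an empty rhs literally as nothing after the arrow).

  | cabcacca => ccacca
  | cbcba => bbba
  | cbcabaccac => bbabaccac => bbaccac
  | cbcc => bbc

ab->; cbc->bb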